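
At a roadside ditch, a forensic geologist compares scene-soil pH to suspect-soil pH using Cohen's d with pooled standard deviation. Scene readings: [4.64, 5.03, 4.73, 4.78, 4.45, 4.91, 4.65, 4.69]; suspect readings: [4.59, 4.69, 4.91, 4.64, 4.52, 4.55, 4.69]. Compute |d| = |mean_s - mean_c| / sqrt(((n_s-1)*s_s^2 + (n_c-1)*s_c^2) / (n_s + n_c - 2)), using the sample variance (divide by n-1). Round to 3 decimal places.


Pooled-variance Cohen's d for soil pH comparison:
Scene mean = 37.88 / 8 = 4.735
Suspect mean = 32.59 / 7 = 4.655714
Scene sample variance s_s^2 = 0.031314
Suspect sample variance s_c^2 = 0.016862
Pooled variance = ((n_s-1)*s_s^2 + (n_c-1)*s_c^2) / (n_s + n_c - 2) = 0.024644
Pooled SD = sqrt(0.024644) = 0.156984
Mean difference = 0.079286
|d| = |0.079286| / 0.156984 = 0.505

0.505


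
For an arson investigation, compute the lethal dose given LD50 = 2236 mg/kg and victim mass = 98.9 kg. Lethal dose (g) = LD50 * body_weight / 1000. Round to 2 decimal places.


Lethal dose calculation:
Lethal dose = LD50 * body_weight / 1000
= 2236 * 98.9 / 1000
= 221140.4 / 1000
= 221.14 g

221.14


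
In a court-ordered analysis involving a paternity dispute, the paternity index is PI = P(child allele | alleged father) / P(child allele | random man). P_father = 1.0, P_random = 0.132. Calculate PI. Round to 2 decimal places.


Paternity Index calculation:
PI = P(allele|father) / P(allele|random)
PI = 1.0 / 0.132
PI = 7.58

7.58


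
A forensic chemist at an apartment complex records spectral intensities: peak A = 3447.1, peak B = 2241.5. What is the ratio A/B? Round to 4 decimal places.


Spectral peak ratio:
Peak A = 3447.1 counts
Peak B = 2241.5 counts
Ratio = 3447.1 / 2241.5 = 1.5379

1.5379


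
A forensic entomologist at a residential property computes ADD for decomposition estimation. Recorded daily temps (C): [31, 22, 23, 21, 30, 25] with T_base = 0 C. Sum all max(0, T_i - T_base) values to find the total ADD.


Computing ADD day by day:
Day 1: max(0, 31 - 0) = 31
Day 2: max(0, 22 - 0) = 22
Day 3: max(0, 23 - 0) = 23
Day 4: max(0, 21 - 0) = 21
Day 5: max(0, 30 - 0) = 30
Day 6: max(0, 25 - 0) = 25
Total ADD = 152

152


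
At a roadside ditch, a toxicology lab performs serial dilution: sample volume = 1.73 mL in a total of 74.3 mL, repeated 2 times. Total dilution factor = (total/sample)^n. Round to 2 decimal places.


Dilution factor calculation:
Single dilution = V_total / V_sample = 74.3 / 1.73 ≈ 42.947977
Number of dilutions = 2
Total DF = (74.3 / 1.73)^2 (full precision, rounded at the end) = 1844.53

1844.53


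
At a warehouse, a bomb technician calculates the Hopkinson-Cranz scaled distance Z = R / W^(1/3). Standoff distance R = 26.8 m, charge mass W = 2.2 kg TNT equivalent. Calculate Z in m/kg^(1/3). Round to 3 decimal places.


Scaled distance calculation:
W^(1/3) = 2.2^(1/3) = 1.300591
Z = R / W^(1/3) = 26.8 / 1.300591
Z = 20.606 m/kg^(1/3)

20.606


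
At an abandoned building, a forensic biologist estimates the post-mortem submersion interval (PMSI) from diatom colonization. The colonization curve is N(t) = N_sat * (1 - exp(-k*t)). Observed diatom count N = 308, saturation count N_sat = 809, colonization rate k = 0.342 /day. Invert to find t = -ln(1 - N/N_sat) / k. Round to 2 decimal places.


PMSI from diatom colonization curve:
N / N_sat = 308 / 809 = 0.380717
1 - N/N_sat = 0.619283
ln(1 - N/N_sat) = -0.479193
t = -ln(1 - N/N_sat) / k = -(-0.479193) / 0.342 = 1.40 days

1.40


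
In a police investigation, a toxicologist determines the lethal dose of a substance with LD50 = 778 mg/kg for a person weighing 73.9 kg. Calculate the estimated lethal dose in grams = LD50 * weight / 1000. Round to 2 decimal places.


Lethal dose calculation:
Lethal dose = LD50 * body_weight / 1000
= 778 * 73.9 / 1000
= 57494.2 / 1000
= 57.49 g

57.49


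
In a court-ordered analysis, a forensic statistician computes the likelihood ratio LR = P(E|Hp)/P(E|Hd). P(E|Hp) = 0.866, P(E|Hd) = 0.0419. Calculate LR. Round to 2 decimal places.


Likelihood ratio calculation:
LR = P(E|Hp) / P(E|Hd)
LR = 0.866 / 0.0419
LR = 20.67

20.67


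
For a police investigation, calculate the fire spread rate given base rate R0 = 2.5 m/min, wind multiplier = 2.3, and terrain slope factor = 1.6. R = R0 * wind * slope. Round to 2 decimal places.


Fire spread rate calculation:
R = R0 * wind_factor * slope_factor
= 2.5 * 2.3 * 1.6
= 5.75 * 1.6
= 9.20 m/min

9.20


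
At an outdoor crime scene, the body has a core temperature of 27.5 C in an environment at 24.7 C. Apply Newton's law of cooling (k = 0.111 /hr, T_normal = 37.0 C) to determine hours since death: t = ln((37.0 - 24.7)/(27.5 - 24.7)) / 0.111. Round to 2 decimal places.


Using Newton's law of cooling:
t = ln((T_normal - T_ambient) / (T_body - T_ambient)) / k
T_normal - T_ambient = 12.3
T_body - T_ambient = 2.8
Ratio = 4.392857
ln(ratio) = 1.47998
t = 1.47998 / 0.111 = 13.33 hours

13.33


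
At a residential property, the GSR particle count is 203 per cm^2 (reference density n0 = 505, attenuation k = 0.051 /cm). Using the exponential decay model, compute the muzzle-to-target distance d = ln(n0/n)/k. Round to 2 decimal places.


GSR distance calculation:
n0/n = 505 / 203 = 2.487685
ln(n0/n) = 0.911353
d = 0.911353 / 0.051 = 17.87 cm

17.87


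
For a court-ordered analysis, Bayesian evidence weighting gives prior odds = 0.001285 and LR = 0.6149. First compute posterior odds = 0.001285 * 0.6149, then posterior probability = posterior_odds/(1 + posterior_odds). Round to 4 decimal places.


Bayesian evidence evaluation:
Posterior odds = prior_odds * LR = 0.001285 * 0.6149 = 0.0007901465
Posterior probability = posterior_odds / (1 + posterior_odds)
= 0.0007901465 / (1 + 0.0007901465)
= 0.0007901465 / 1.0007901465
= 0.0008

0.0008


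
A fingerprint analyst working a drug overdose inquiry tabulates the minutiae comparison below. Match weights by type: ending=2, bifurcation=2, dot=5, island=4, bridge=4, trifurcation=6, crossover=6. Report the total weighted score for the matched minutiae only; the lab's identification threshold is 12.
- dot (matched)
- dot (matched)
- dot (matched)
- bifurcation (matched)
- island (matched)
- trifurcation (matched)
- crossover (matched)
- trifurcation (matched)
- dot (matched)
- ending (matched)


Weighted minutiae match score:
  dot: matched, +5 (running total 5)
  dot: matched, +5 (running total 10)
  dot: matched, +5 (running total 15)
  bifurcation: matched, +2 (running total 17)
  island: matched, +4 (running total 21)
  trifurcation: matched, +6 (running total 27)
  crossover: matched, +6 (running total 33)
  trifurcation: matched, +6 (running total 39)
  dot: matched, +5 (running total 44)
  ending: matched, +2 (running total 46)
Total score = 46
Threshold = 12; verdict = identification

46


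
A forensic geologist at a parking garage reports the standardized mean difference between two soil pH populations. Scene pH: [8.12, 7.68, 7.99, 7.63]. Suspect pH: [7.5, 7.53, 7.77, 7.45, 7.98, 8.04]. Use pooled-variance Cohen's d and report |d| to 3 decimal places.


Pooled-variance Cohen's d for soil pH comparison:
Scene mean = 31.42 / 4 = 7.855
Suspect mean = 46.27 / 6 = 7.711667
Scene sample variance s_s^2 = 0.056567
Suspect sample variance s_c^2 = 0.065897
Pooled variance = ((n_s-1)*s_s^2 + (n_c-1)*s_c^2) / (n_s + n_c - 2) = 0.062398
Pooled SD = sqrt(0.062398) = 0.249796
Mean difference = 0.143333
|d| = |0.143333| / 0.249796 = 0.574

0.574


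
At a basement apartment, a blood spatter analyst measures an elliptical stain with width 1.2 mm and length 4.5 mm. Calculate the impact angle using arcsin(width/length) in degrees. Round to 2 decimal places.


Blood spatter impact angle calculation:
width / length = 1.2 / 4.5 = 0.266667
angle = arcsin(0.266667)
angle = 15.47 degrees

15.47


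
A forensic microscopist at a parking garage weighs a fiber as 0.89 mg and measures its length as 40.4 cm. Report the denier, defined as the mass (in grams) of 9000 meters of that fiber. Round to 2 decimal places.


Denier calculation:
Mass in grams = 0.89 mg / 1000 = 0.00089 g
Length in meters = 40.4 cm / 100 = 0.404 m
Linear density = mass / length = 0.00089 / 0.404 = 0.00220297 g/m
Denier = (g/m) * 9000 = 0.00220297 * 9000 = 19.83

19.83


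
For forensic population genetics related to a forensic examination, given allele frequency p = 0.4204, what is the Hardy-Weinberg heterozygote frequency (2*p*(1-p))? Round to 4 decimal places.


Hardy-Weinberg heterozygote frequency:
q = 1 - p = 1 - 0.4204 = 0.5796
2pq = 2 * 0.4204 * 0.5796 = 0.4873

0.4873


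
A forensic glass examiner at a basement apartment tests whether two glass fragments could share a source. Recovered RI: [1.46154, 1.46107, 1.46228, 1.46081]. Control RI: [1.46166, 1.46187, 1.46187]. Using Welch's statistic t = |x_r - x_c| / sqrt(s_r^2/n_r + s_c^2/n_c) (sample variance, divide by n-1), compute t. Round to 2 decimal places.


Welch's t-criterion for glass RI comparison:
Recovered mean = sum / n_r = 5.8457 / 4 = 1.461425
Control mean = sum / n_c = 4.3854 / 3 = 1.4618
Recovered sample variance s_r^2 = 4.16167e-07
Control sample variance s_c^2 = 1.47e-08
Welch SE (unpooled) = sqrt(s_r^2/n_r + s_c^2/n_c) = sqrt(1.04042e-07 + 4.9e-09) = sqrt(1.08942e-07) = 0.000330064
|mean_r - mean_c| = 0.000375
t = 0.000375 / 0.000330064 = 1.14

1.14


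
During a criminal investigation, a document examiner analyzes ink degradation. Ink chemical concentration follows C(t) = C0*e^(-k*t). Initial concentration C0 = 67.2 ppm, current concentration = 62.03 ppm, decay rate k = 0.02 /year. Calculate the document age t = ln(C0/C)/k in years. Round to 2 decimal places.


Document age estimation:
C0/C = 67.2 / 62.03 = 1.083347
ln(C0/C) = 0.080055
t = 0.080055 / 0.02 = 4.00 years

4.00


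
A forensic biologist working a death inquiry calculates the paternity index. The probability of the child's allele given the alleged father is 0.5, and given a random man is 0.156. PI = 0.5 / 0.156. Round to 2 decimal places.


Paternity Index calculation:
PI = P(allele|father) / P(allele|random)
PI = 0.5 / 0.156
PI = 3.21

3.21


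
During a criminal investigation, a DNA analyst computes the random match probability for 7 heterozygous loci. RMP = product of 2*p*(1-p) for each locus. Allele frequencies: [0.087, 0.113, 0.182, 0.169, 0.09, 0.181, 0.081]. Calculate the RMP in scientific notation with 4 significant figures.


Computing RMP for 7 loci:
Locus 1: 2 * 0.087 * 0.913 = 0.158862
Locus 2: 2 * 0.113 * 0.887 = 0.200462
Locus 3: 2 * 0.182 * 0.818 = 0.297752
Locus 4: 2 * 0.169 * 0.831 = 0.280878
Locus 5: 2 * 0.09 * 0.91 = 0.1638
Locus 6: 2 * 0.181 * 0.819 = 0.296478
Locus 7: 2 * 0.081 * 0.919 = 0.148878
RMP = 1.926e-05

1.926e-05


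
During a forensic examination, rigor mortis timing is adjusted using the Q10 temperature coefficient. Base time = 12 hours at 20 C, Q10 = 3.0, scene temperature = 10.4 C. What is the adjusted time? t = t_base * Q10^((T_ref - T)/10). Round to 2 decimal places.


Rigor mortis time adjustment:
Exponent = (T_ref - T_actual) / 10 = (20 - 10.4) / 10 = 0.96
Q10 factor = 3.0^0.96 = 2.87102
t_adjusted = 12 * 2.87102 = 34.45 hours

34.45


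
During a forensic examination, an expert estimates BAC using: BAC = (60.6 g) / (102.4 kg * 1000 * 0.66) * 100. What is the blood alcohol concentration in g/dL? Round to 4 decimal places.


Applying the Widmark formula:
BAC = (dose_g / (body_wt * 1000 * r)) * 100
Denominator = 102.4 * 1000 * 0.66 = 67584
BAC = (60.6 / 67584) * 100
BAC = 0.0897 g/dL

0.0897


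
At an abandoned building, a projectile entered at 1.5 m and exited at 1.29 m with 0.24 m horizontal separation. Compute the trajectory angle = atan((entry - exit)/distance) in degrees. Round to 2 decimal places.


Bullet trajectory angle:
Height difference = 1.5 - 1.29 = 0.21 m
angle = atan(0.21 / 0.24)
angle = atan(0.875)
angle = 41.19 degrees

41.19


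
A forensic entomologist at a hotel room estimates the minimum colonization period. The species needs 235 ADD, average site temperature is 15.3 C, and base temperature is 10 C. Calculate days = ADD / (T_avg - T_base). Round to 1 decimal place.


Insect development time:
Effective temperature = avg_temp - T_base = 15.3 - 10 = 5.3 C
Days = ADD / effective_temp = 235 / 5.3 = 44.3 days

44.3


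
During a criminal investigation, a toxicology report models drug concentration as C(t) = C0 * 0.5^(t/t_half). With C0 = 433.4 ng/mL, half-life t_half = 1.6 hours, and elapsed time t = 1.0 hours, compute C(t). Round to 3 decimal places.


Drug concentration decay:
Number of half-lives = t / t_half = 1.0 / 1.6 = 0.625
Decay factor = 0.5^0.625 = 0.64841978
C(t) = 433.4 * 0.64841978 = 281.025 ng/mL

281.025


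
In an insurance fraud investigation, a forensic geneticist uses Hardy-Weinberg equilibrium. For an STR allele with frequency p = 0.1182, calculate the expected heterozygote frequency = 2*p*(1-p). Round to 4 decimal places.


Hardy-Weinberg heterozygote frequency:
q = 1 - p = 1 - 0.1182 = 0.8818
2pq = 2 * 0.1182 * 0.8818 = 0.2085

0.2085


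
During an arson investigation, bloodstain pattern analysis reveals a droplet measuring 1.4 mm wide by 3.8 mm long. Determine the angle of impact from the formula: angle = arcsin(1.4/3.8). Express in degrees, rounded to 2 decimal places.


Blood spatter impact angle calculation:
width / length = 1.4 / 3.8 = 0.368421
angle = arcsin(0.368421)
angle = 21.62 degrees

21.62


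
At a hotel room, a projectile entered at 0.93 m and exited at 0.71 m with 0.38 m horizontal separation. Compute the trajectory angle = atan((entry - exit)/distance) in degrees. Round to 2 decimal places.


Bullet trajectory angle:
Height difference = 0.93 - 0.71 = 0.22 m
angle = atan(0.22 / 0.38)
angle = atan(0.578947)
angle = 30.07 degrees

30.07


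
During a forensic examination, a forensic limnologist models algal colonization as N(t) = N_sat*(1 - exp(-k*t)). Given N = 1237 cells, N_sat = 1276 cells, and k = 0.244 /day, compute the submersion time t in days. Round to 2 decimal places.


PMSI from diatom colonization curve:
N / N_sat = 1237 / 1276 = 0.969436
1 - N/N_sat = 0.030564
ln(1 - N/N_sat) = -3.487932
t = -ln(1 - N/N_sat) / k = -(-3.487932) / 0.244 = 14.29 days

14.29


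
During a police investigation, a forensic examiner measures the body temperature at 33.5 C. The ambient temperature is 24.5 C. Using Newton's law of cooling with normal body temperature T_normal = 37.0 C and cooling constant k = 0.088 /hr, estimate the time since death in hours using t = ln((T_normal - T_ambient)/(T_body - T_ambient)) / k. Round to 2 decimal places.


Using Newton's law of cooling:
t = ln((T_normal - T_ambient) / (T_body - T_ambient)) / k
T_normal - T_ambient = 12.5
T_body - T_ambient = 9.0
Ratio = 1.388889
ln(ratio) = 0.328504
t = 0.328504 / 0.088 = 3.73 hours

3.73


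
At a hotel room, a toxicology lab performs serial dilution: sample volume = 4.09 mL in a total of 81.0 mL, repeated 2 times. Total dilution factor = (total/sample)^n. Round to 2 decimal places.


Dilution factor calculation:
Single dilution = V_total / V_sample = 81.0 / 4.09 ≈ 19.804401
Number of dilutions = 2
Total DF = (81.0 / 4.09)^2 (full precision, rounded at the end) = 392.21

392.21


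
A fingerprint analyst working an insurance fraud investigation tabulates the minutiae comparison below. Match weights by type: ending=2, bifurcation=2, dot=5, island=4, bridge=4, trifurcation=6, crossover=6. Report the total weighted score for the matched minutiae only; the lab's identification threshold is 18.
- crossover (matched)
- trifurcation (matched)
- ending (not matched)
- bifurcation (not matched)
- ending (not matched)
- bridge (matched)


Weighted minutiae match score:
  crossover: matched, +6 (running total 6)
  trifurcation: matched, +6 (running total 12)
  ending: not matched, +0
  bifurcation: not matched, +0
  ending: not matched, +0
  bridge: matched, +4 (running total 16)
Total score = 16
Threshold = 18; verdict = inconclusive

16


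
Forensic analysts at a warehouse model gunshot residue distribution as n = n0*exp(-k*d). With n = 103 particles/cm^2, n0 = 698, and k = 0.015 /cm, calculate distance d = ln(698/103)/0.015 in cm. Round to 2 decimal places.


GSR distance calculation:
n0/n = 698 / 103 = 6.776699
ln(n0/n) = 1.91349
d = 1.91349 / 0.015 = 127.57 cm

127.57


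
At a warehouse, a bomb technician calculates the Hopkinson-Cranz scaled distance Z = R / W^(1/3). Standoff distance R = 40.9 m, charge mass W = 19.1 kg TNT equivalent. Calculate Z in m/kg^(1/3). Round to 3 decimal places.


Scaled distance calculation:
W^(1/3) = 19.1^(1/3) = 2.673075
Z = R / W^(1/3) = 40.9 / 2.673075
Z = 15.301 m/kg^(1/3)

15.301


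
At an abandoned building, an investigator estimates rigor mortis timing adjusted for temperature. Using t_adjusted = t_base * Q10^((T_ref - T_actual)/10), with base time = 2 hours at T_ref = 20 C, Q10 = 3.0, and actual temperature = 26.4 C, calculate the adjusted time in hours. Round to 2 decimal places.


Rigor mortis time adjustment:
Exponent = (T_ref - T_actual) / 10 = (20 - 26.4) / 10 = -0.64
Q10 factor = 3.0^-0.64 = 0.49504
t_adjusted = 2 * 0.49504 = 0.99 hours

0.99


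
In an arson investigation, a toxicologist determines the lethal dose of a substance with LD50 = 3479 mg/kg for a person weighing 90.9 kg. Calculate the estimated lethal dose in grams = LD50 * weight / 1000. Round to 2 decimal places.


Lethal dose calculation:
Lethal dose = LD50 * body_weight / 1000
= 3479 * 90.9 / 1000
= 316241.1 / 1000
= 316.24 g

316.24


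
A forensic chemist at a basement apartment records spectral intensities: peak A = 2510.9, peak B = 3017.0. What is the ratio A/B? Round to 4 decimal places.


Spectral peak ratio:
Peak A = 2510.9 counts
Peak B = 3017.0 counts
Ratio = 2510.9 / 3017.0 = 0.8323

0.8323


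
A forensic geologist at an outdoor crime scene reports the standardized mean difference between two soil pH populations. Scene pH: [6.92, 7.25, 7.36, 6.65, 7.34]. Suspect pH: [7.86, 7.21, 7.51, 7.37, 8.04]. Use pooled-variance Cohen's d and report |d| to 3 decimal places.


Pooled-variance Cohen's d for soil pH comparison:
Scene mean = 35.52 / 5 = 7.104
Suspect mean = 37.99 / 5 = 7.598
Scene sample variance s_s^2 = 0.09563
Suspect sample variance s_c^2 = 0.11857
Pooled variance = ((n_s-1)*s_s^2 + (n_c-1)*s_c^2) / (n_s + n_c - 2) = 0.1071
Pooled SD = sqrt(0.1071) = 0.327261
Mean difference = -0.494
|d| = |-0.494| / 0.327261 = 1.509

1.509


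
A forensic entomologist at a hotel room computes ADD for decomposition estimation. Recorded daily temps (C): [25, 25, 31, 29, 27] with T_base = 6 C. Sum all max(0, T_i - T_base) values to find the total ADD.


Computing ADD day by day:
Day 1: max(0, 25 - 6) = 19
Day 2: max(0, 25 - 6) = 19
Day 3: max(0, 31 - 6) = 25
Day 4: max(0, 29 - 6) = 23
Day 5: max(0, 27 - 6) = 21
Total ADD = 107

107


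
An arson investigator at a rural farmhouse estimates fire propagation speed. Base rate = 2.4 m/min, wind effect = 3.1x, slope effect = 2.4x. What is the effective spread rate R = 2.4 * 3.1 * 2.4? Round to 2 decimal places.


Fire spread rate calculation:
R = R0 * wind_factor * slope_factor
= 2.4 * 3.1 * 2.4
= 7.44 * 2.4
= 17.86 m/min

17.86


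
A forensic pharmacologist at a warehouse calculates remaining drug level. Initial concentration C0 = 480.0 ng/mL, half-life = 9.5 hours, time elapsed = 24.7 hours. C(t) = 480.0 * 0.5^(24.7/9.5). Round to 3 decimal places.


Drug concentration decay:
Number of half-lives = t / t_half = 24.7 / 9.5 = 2.6
Decay factor = 0.5^2.6 = 0.16493849
C(t) = 480.0 * 0.16493849 = 79.170 ng/mL

79.170


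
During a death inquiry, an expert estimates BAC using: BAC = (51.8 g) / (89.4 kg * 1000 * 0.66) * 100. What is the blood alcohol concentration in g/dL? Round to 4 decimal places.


Applying the Widmark formula:
BAC = (dose_g / (body_wt * 1000 * r)) * 100
Denominator = 89.4 * 1000 * 0.66 = 59004
BAC = (51.8 / 59004) * 100
BAC = 0.0878 g/dL

0.0878


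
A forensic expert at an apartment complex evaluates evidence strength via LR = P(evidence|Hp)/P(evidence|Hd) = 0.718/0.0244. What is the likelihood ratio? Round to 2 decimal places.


Likelihood ratio calculation:
LR = P(E|Hp) / P(E|Hd)
LR = 0.718 / 0.0244
LR = 29.43

29.43


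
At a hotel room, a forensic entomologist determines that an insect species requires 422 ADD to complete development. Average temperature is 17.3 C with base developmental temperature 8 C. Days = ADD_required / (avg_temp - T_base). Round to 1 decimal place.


Insect development time:
Effective temperature = avg_temp - T_base = 17.3 - 8 = 9.3 C
Days = ADD / effective_temp = 422 / 9.3 = 45.4 days

45.4


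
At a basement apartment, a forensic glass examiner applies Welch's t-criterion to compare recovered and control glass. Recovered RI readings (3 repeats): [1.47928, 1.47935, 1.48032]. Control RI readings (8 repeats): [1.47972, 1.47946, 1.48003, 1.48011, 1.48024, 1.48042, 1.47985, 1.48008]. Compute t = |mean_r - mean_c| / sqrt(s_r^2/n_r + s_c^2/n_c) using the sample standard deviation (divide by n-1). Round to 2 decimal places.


Welch's t-criterion for glass RI comparison:
Recovered mean = sum / n_r = 4.43895 / 3 = 1.47965
Control mean = sum / n_c = 11.83991 / 8 = 1.4799887
Recovered sample variance s_r^2 = 3.379e-07
Control sample variance s_c^2 = 9.21268e-08
Welch SE (unpooled) = sqrt(s_r^2/n_r + s_c^2/n_c) = sqrt(1.12633e-07 + 1.15158e-08) = sqrt(1.24149e-07) = 0.000352348
|mean_r - mean_c| = 0.00033875
t = 0.00033875 / 0.000352348 = 0.96

0.96


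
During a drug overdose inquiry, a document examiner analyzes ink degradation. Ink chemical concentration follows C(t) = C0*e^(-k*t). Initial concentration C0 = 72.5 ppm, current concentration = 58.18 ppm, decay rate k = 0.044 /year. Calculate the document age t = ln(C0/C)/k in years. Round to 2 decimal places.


Document age estimation:
C0/C = 72.5 / 58.18 = 1.246133
ln(C0/C) = 0.220045
t = 0.220045 / 0.044 = 5.00 years

5.00


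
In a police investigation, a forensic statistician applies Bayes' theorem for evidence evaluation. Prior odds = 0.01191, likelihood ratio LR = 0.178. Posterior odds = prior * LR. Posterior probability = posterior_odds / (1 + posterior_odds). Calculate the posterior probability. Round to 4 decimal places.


Bayesian evidence evaluation:
Posterior odds = prior_odds * LR = 0.01191 * 0.178 = 0.00211998
Posterior probability = posterior_odds / (1 + posterior_odds)
= 0.00211998 / (1 + 0.00211998)
= 0.00211998 / 1.00211998
= 0.0021

0.0021


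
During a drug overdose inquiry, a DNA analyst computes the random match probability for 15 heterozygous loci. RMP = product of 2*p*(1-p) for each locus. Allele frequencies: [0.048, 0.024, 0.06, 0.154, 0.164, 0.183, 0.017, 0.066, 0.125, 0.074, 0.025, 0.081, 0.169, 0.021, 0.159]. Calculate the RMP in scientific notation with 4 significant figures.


Computing RMP for 15 loci:
Locus 1: 2 * 0.048 * 0.952 = 0.091392
Locus 2: 2 * 0.024 * 0.976 = 0.046848
Locus 3: 2 * 0.06 * 0.94 = 0.1128
Locus 4: 2 * 0.154 * 0.846 = 0.260568
Locus 5: 2 * 0.164 * 0.836 = 0.274208
Locus 6: 2 * 0.183 * 0.817 = 0.299022
Locus 7: 2 * 0.017 * 0.983 = 0.033422
Locus 8: 2 * 0.066 * 0.934 = 0.123288
Locus 9: 2 * 0.125 * 0.875 = 0.21875
Locus 10: 2 * 0.074 * 0.926 = 0.137048
Locus 11: 2 * 0.025 * 0.975 = 0.04875
Locus 12: 2 * 0.081 * 0.919 = 0.148878
Locus 13: 2 * 0.169 * 0.831 = 0.280878
Locus 14: 2 * 0.021 * 0.979 = 0.041118
Locus 15: 2 * 0.159 * 0.841 = 0.267438
RMP = 2.857e-14

2.857e-14


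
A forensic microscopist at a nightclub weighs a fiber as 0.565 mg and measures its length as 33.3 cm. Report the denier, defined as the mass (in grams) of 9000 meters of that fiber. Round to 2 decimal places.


Denier calculation:
Mass in grams = 0.565 mg / 1000 = 0.000565 g
Length in meters = 33.3 cm / 100 = 0.333 m
Linear density = mass / length = 0.000565 / 0.333 = 0.0016967 g/m
Denier = (g/m) * 9000 = 0.0016967 * 9000 = 15.27

15.27


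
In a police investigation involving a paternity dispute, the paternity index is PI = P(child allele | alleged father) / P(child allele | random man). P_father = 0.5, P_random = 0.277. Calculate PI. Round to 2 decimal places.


Paternity Index calculation:
PI = P(allele|father) / P(allele|random)
PI = 0.5 / 0.277
PI = 1.81

1.81


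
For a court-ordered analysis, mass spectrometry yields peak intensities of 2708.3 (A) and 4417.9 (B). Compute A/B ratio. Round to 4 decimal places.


Spectral peak ratio:
Peak A = 2708.3 counts
Peak B = 4417.9 counts
Ratio = 2708.3 / 4417.9 = 0.6130

0.6130


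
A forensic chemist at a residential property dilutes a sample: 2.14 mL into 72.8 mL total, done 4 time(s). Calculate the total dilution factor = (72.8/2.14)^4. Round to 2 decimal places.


Dilution factor calculation:
Single dilution = V_total / V_sample = 72.8 / 2.14 ≈ 34.018692
Number of dilutions = 4
Total DF = (72.8 / 2.14)^4 (full precision, rounded at the end) = 1339277.04

1339277.04


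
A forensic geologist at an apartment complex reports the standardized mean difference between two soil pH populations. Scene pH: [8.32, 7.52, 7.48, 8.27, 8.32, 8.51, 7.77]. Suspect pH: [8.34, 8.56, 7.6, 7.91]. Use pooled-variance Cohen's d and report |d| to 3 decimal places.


Pooled-variance Cohen's d for soil pH comparison:
Scene mean = 56.19 / 7 = 8.027143
Suspect mean = 32.41 / 4 = 8.1025
Scene sample variance s_s^2 = 0.181057
Suspect sample variance s_c^2 = 0.185092
Pooled variance = ((n_s-1)*s_s^2 + (n_c-1)*s_c^2) / (n_s + n_c - 2) = 0.182402
Pooled SD = sqrt(0.182402) = 0.427085
Mean difference = -0.075357
|d| = |-0.075357| / 0.427085 = 0.176

0.176


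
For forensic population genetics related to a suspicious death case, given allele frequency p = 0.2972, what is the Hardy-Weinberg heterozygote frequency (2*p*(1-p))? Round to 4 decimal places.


Hardy-Weinberg heterozygote frequency:
q = 1 - p = 1 - 0.2972 = 0.7028
2pq = 2 * 0.2972 * 0.7028 = 0.4177

0.4177


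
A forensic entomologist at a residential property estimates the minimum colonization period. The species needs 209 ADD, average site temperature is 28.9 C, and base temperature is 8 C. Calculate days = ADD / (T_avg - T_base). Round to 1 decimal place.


Insect development time:
Effective temperature = avg_temp - T_base = 28.9 - 8 = 20.9 C
Days = ADD / effective_temp = 209 / 20.9 = 10.0 days

10.0


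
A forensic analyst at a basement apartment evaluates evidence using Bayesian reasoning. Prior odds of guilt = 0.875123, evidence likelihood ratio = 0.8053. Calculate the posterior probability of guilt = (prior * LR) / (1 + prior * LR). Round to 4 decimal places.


Bayesian evidence evaluation:
Posterior odds = prior_odds * LR = 0.875123 * 0.8053 = 0.7047366
Posterior probability = posterior_odds / (1 + posterior_odds)
= 0.7047366 / (1 + 0.7047366)
= 0.7047366 / 1.7047366
= 0.4134

0.4134


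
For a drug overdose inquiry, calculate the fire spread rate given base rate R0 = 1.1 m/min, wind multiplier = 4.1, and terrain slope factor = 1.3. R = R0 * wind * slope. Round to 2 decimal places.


Fire spread rate calculation:
R = R0 * wind_factor * slope_factor
= 1.1 * 4.1 * 1.3
= 4.51 * 1.3
= 5.86 m/min

5.86


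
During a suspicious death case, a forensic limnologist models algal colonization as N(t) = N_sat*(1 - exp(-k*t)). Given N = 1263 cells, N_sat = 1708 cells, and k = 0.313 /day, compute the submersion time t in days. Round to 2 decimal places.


PMSI from diatom colonization curve:
N / N_sat = 1263 / 1708 = 0.739461
1 - N/N_sat = 0.260539
ln(1 - N/N_sat) = -1.345003
t = -ln(1 - N/N_sat) / k = -(-1.345003) / 0.313 = 4.30 days

4.30


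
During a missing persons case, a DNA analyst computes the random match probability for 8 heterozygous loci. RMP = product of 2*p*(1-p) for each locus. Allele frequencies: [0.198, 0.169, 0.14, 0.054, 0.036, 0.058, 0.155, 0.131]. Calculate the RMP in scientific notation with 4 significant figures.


Computing RMP for 8 loci:
Locus 1: 2 * 0.198 * 0.802 = 0.317592
Locus 2: 2 * 0.169 * 0.831 = 0.280878
Locus 3: 2 * 0.14 * 0.86 = 0.2408
Locus 4: 2 * 0.054 * 0.946 = 0.102168
Locus 5: 2 * 0.036 * 0.964 = 0.069408
Locus 6: 2 * 0.058 * 0.942 = 0.109272
Locus 7: 2 * 0.155 * 0.845 = 0.26195
Locus 8: 2 * 0.131 * 0.869 = 0.227678
RMP = 9.927e-07

9.927e-07


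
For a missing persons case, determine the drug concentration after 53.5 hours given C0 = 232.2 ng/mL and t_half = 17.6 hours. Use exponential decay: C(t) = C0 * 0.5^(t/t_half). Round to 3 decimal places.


Drug concentration decay:
Number of half-lives = t / t_half = 53.5 / 17.6 = 3.039773
Decay factor = 0.5^3.039773 = 0.121601
C(t) = 232.2 * 0.121601 = 28.236 ng/mL

28.236


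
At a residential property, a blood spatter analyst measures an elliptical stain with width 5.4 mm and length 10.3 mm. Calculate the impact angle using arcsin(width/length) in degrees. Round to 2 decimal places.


Blood spatter impact angle calculation:
width / length = 5.4 / 10.3 = 0.524272
angle = arcsin(0.524272)
angle = 31.62 degrees

31.62


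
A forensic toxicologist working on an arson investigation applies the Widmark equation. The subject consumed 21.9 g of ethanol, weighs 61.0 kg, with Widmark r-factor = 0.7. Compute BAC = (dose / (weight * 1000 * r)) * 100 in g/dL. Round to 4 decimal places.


Applying the Widmark formula:
BAC = (dose_g / (body_wt * 1000 * r)) * 100
Denominator = 61.0 * 1000 * 0.7 = 42700
BAC = (21.9 / 42700) * 100
BAC = 0.0513 g/dL

0.0513


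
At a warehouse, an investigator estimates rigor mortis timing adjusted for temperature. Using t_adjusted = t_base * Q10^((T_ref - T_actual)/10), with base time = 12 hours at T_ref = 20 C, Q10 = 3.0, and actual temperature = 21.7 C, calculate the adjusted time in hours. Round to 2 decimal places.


Rigor mortis time adjustment:
Exponent = (T_ref - T_actual) / 10 = (20 - 21.7) / 10 = -0.17
Q10 factor = 3.0^-0.17 = 0.82964
t_adjusted = 12 * 0.82964 = 9.96 hours

9.96


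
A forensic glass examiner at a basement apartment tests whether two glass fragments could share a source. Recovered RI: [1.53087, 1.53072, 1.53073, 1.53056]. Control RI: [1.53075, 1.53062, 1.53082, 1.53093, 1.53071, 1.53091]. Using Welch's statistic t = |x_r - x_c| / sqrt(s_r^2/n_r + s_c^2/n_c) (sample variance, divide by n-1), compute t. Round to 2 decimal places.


Welch's t-criterion for glass RI comparison:
Recovered mean = sum / n_r = 6.12288 / 4 = 1.53072
Control mean = sum / n_c = 9.18474 / 6 = 1.53079
Recovered sample variance s_r^2 = 1.60667e-08
Control sample variance s_c^2 = 1.436e-08
Welch SE (unpooled) = sqrt(s_r^2/n_r + s_c^2/n_c) = sqrt(4.01667e-09 + 2.39333e-09) = sqrt(6.41e-09) = 8.00625e-05
|mean_r - mean_c| = 7e-05
t = 7e-05 / 8.00625e-05 = 0.87

0.87


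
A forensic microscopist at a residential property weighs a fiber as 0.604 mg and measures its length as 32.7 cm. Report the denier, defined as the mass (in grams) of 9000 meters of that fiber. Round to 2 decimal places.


Denier calculation:
Mass in grams = 0.604 mg / 1000 = 0.000604 g
Length in meters = 32.7 cm / 100 = 0.327 m
Linear density = mass / length = 0.000604 / 0.327 = 0.00184709 g/m
Denier = (g/m) * 9000 = 0.00184709 * 9000 = 16.62

16.62


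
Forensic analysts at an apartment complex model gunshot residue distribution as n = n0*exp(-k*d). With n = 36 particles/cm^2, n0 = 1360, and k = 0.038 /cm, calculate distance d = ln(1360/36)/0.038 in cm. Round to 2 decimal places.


GSR distance calculation:
n0/n = 1360 / 36 = 37.777778
ln(n0/n) = 3.631721
d = 3.631721 / 0.038 = 95.57 cm

95.57


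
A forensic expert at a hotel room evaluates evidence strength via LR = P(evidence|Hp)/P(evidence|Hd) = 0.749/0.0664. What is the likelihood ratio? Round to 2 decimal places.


Likelihood ratio calculation:
LR = P(E|Hp) / P(E|Hd)
LR = 0.749 / 0.0664
LR = 11.28

11.28


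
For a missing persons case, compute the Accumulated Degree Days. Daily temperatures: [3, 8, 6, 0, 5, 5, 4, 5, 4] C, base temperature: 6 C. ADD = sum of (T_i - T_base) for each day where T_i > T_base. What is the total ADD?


Computing ADD day by day:
Day 1: max(0, 3 - 6) = 0
Day 2: max(0, 8 - 6) = 2
Day 3: max(0, 6 - 6) = 0
Day 4: max(0, 0 - 6) = 0
Day 5: max(0, 5 - 6) = 0
Day 6: max(0, 5 - 6) = 0
Day 7: max(0, 4 - 6) = 0
Day 8: max(0, 5 - 6) = 0
Day 9: max(0, 4 - 6) = 0
Total ADD = 2

2


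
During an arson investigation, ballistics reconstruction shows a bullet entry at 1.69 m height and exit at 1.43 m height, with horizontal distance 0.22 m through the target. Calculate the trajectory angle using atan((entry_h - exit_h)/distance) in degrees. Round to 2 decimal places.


Bullet trajectory angle:
Height difference = 1.69 - 1.43 = 0.26 m
angle = atan(0.26 / 0.22)
angle = atan(1.181818)
angle = 49.76 degrees

49.76


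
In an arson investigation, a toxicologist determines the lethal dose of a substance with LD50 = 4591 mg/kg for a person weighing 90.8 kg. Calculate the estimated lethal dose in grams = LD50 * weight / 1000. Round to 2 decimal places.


Lethal dose calculation:
Lethal dose = LD50 * body_weight / 1000
= 4591 * 90.8 / 1000
= 416862.8 / 1000
= 416.86 g

416.86


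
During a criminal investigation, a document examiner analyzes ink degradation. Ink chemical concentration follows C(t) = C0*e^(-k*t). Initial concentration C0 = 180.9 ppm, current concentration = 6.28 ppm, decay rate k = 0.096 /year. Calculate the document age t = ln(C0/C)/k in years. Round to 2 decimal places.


Document age estimation:
C0/C = 180.9 / 6.28 = 28.805732
ln(C0/C) = 3.360574
t = 3.360574 / 0.096 = 35.01 years

35.01


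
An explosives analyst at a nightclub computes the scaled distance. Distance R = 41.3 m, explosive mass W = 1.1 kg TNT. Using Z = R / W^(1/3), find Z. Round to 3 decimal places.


Scaled distance calculation:
W^(1/3) = 1.1^(1/3) = 1.03228
Z = R / W^(1/3) = 41.3 / 1.03228
Z = 40.009 m/kg^(1/3)

40.009


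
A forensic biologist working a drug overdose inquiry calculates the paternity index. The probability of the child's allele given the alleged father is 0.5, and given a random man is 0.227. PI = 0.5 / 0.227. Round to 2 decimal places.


Paternity Index calculation:
PI = P(allele|father) / P(allele|random)
PI = 0.5 / 0.227
PI = 2.20

2.20


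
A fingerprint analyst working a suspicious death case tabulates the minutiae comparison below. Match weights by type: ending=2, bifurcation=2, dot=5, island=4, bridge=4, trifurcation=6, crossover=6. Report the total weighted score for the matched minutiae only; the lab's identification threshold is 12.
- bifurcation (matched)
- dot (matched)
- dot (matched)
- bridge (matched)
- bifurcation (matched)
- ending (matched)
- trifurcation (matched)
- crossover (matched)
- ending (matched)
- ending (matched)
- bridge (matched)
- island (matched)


Weighted minutiae match score:
  bifurcation: matched, +2 (running total 2)
  dot: matched, +5 (running total 7)
  dot: matched, +5 (running total 12)
  bridge: matched, +4 (running total 16)
  bifurcation: matched, +2 (running total 18)
  ending: matched, +2 (running total 20)
  trifurcation: matched, +6 (running total 26)
  crossover: matched, +6 (running total 32)
  ending: matched, +2 (running total 34)
  ending: matched, +2 (running total 36)
  bridge: matched, +4 (running total 40)
  island: matched, +4 (running total 44)
Total score = 44
Threshold = 12; verdict = identification

44


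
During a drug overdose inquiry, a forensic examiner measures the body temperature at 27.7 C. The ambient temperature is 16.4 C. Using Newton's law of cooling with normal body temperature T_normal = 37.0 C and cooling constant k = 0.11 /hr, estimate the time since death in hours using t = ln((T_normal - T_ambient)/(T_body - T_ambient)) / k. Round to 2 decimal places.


Using Newton's law of cooling:
t = ln((T_normal - T_ambient) / (T_body - T_ambient)) / k
T_normal - T_ambient = 20.6
T_body - T_ambient = 11.3
Ratio = 1.823009
ln(ratio) = 0.600488
t = 0.600488 / 0.11 = 5.46 hours

5.46


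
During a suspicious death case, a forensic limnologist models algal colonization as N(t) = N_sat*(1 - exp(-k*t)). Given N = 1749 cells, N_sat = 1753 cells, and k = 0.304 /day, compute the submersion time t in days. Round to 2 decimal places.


PMSI from diatom colonization curve:
N / N_sat = 1749 / 1753 = 0.997718
1 - N/N_sat = 0.002282
ln(1 - N/N_sat) = -6.082703
t = -ln(1 - N/N_sat) / k = -(-6.082703) / 0.304 = 20.01 days

20.01


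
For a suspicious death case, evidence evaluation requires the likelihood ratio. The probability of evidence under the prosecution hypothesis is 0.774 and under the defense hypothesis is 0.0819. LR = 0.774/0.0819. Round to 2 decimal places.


Likelihood ratio calculation:
LR = P(E|Hp) / P(E|Hd)
LR = 0.774 / 0.0819
LR = 9.45

9.45


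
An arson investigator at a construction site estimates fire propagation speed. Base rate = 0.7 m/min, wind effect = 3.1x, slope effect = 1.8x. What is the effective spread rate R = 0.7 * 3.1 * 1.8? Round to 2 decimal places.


Fire spread rate calculation:
R = R0 * wind_factor * slope_factor
= 0.7 * 3.1 * 1.8
= 2.17 * 1.8
= 3.91 m/min

3.91


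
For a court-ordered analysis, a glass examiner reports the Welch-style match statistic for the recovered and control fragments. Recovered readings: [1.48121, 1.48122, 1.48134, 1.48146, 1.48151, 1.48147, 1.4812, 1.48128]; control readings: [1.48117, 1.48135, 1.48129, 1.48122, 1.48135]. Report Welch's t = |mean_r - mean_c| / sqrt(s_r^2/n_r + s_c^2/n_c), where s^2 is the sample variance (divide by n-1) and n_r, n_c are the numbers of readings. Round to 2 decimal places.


Welch's t-criterion for glass RI comparison:
Recovered mean = sum / n_r = 11.85069 / 8 = 1.4813363
Control mean = sum / n_c = 7.40638 / 5 = 1.481276
Recovered sample variance s_r^2 = 1.63696e-08
Control sample variance s_c^2 = 6.38e-09
Welch SE (unpooled) = sqrt(s_r^2/n_r + s_c^2/n_c) = sqrt(2.04621e-09 + 1.276e-09) = sqrt(3.32221e-09) = 5.76386e-05
|mean_r - mean_c| = 6.025e-05
t = 6.025e-05 / 5.76386e-05 = 1.05

1.05


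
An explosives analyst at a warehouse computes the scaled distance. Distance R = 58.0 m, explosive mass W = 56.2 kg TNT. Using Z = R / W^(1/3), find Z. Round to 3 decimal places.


Scaled distance calculation:
W^(1/3) = 56.2^(1/3) = 3.830412
Z = R / W^(1/3) = 58.0 / 3.830412
Z = 15.142 m/kg^(1/3)

15.142


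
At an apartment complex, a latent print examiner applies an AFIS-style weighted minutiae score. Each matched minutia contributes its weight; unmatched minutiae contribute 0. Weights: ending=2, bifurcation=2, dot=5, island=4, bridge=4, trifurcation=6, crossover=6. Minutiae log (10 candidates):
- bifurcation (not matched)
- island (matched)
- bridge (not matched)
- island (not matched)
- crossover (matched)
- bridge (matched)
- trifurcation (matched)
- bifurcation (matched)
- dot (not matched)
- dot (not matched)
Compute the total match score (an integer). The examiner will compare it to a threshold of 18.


Weighted minutiae match score:
  bifurcation: not matched, +0
  island: matched, +4 (running total 4)
  bridge: not matched, +0
  island: not matched, +0
  crossover: matched, +6 (running total 10)
  bridge: matched, +4 (running total 14)
  trifurcation: matched, +6 (running total 20)
  bifurcation: matched, +2 (running total 22)
  dot: not matched, +0
  dot: not matched, +0
Total score = 22
Threshold = 18; verdict = identification

22


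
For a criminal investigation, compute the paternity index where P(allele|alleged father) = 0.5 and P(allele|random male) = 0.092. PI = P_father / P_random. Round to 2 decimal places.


Paternity Index calculation:
PI = P(allele|father) / P(allele|random)
PI = 0.5 / 0.092
PI = 5.43

5.43


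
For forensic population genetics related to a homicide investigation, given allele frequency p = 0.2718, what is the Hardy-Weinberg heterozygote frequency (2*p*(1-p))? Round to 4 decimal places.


Hardy-Weinberg heterozygote frequency:
q = 1 - p = 1 - 0.2718 = 0.7282
2pq = 2 * 0.2718 * 0.7282 = 0.3958

0.3958


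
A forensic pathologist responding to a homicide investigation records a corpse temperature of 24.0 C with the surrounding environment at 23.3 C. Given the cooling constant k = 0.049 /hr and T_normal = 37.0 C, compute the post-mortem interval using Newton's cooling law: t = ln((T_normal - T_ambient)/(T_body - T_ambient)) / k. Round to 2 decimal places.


Using Newton's law of cooling:
t = ln((T_normal - T_ambient) / (T_body - T_ambient)) / k
T_normal - T_ambient = 13.7
T_body - T_ambient = 0.7
Ratio = 19.571429
ln(ratio) = 2.974071
t = 2.974071 / 0.049 = 60.70 hours

60.70
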